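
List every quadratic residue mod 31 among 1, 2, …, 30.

Square k = 1,…,15 (k and 31−k give the same square):
1²=1, 2²=4, 3²=9, 4²=16, 5²=25, 6²≡5, 7²≡18, 8²≡2, 9²≡19, 10²≡7, 11²≡28, 12²≡20, 13²≡14, 14²≡10, 15²≡8 (mod 31).
So the quadratic residues mod 31 are {1, 2, 4, 5, 7, 8, 9, 10, 14, 16, 18, 19, 20, 25, 28}.

1, 2, 4, 5, 7, 8, 9, 10, 14, 16, 18, 19, 20, 25, 28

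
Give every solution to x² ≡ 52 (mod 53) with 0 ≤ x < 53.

53 ≡ 1 (mod 4), so we find a root by search.
Trying successive values, 23² = 529 ≡ 52 (mod 53). The other root is 53 − 23 = 30.

23, 30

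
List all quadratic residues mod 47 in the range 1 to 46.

Square k = 1,…,23 (k and 47−k give the same square):
1²=1, 2²=4, 3²=9, 4²=16, 5²=25, 6²=36, 7²≡2, 8²≡17, 9²≡34, 10²≡6, 11²≡27, 12²≡3, 13²≡28, 14²≡8, 15²≡37, 16²≡21, 17²≡7, 18²≡42, 19²≡32, 20²≡24, 21²≡18, 22²≡14, 23²≡12 (mod 47).
So the quadratic residues mod 47 are {1, 2, 3, 4, 6, 7, 8, 9, 12, 14, 16, 17, 18, 21, 24, 25, 27, 28, 32, 34, 36, 37, 42}.

1,2,3,4,6,7,8,9,12,14,16,17,18,21,24,25,27,28,32,34,36,37,42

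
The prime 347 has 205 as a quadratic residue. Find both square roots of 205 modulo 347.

Since 347 ≡ 3 (mod 4), a square root of 205 is 205^((347+1)/4) = 205^87 mod 347.
Repeated squaring: 205^2≡38, 205^4≡56, 205^8≡13, 205^16≡169, 205^32≡107, 205^64≡345 (mod 347).
205^87 = 205^(64+16+4+2+1) ≡ 202 (mod 347).
Check: 202² = 40804 ≡ 205 (mod 347). The two roots are 145 and 202.

145, 202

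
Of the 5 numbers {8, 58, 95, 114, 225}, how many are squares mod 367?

4

(8/367) = +1 → QR.
(58/367) = -1 → non-residue.
(95/367) = +1 → QR.
(114/367) = +1 → QR.
(225/367) = +1 → QR.
Total quadratic residues among the 5: 4.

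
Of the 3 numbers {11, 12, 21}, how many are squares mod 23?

1

(11/23) = -1 → non-residue.
(12/23) = +1 → QR.
(21/23) = -1 → non-residue.
Total quadratic residues among the 3: 1.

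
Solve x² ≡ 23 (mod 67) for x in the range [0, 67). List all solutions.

31, 36

Since 67 ≡ 3 (mod 4), a square root of 23 is 23^((67+1)/4) = 23^17 mod 67.
Repeated squaring: 23^2≡60, 23^4≡49, 23^8≡56, 23^16≡54 (mod 67).
23^17 = 23^(16+1) ≡ 36 (mod 67).
Check: 36² = 1296 ≡ 23 (mod 67). The two roots are 31 and 36.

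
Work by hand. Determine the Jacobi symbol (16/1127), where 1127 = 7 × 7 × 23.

Pull out 2^4: since 1127 ≡ 7 (mod 8), (2/1127) = +1, so (2/1127)^4 = +1.
Reached (1/1127) = 1. Collecting the sign flips along the way, the symbol is +1.

1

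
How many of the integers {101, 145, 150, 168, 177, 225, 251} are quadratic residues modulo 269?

3

(101/269) = -1 → non-residue.
(145/269) = -1 → non-residue.
(150/269) = +1 → QR.
(168/269) = -1 → non-residue.
(177/269) = +1 → QR.
(225/269) = +1 → QR.
(251/269) = -1 → non-residue.
Total quadratic residues among the 7: 3.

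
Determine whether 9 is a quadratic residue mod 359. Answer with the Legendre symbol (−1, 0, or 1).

Reciprocity: 9 ≡ 1 and 359 ≡ 3 (mod 4), so (9/359) = +(359/9).
Reduce top mod 9: now compute (8/9).
Pull out 2^3: since 9 ≡ 1 (mod 8), (2/9) = +1, so (2/9)^3 = +1.
Reached (1/9) = 1. Collecting the sign flips along the way, the symbol is +1.

1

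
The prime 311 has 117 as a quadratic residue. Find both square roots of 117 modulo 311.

54, 257

Since 311 ≡ 3 (mod 4), a square root of 117 is 117^((311+1)/4) = 117^78 mod 311.
Repeated squaring: 117^2≡5, 117^4≡25, 117^8≡3, 117^16≡9, 117^32≡81, 117^64≡30 (mod 311).
117^78 = 117^(64+8+4+2) ≡ 54 (mod 311).
Check: 54² = 2916 ≡ 117 (mod 311). The two roots are 54 and 257.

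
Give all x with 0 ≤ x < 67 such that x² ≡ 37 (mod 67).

Since 67 ≡ 3 (mod 4), a square root of 37 is 37^((67+1)/4) = 37^17 mod 67.
Repeated squaring: 37^2≡29, 37^4≡37, 37^8≡29, 37^16≡37 (mod 67).
37^17 = 37^(16+1) ≡ 29 (mod 67).
Check: 29² = 841 ≡ 37 (mod 67). The two roots are 29 and 38.

29, 38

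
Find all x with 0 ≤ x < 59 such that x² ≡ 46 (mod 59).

Since 59 ≡ 3 (mod 4), a square root of 46 is 46^((59+1)/4) = 46^15 mod 59.
Repeated squaring: 46^2≡51, 46^4≡5, 46^8≡25 (mod 59).
46^15 = 46^(8+4+2+1) ≡ 20 (mod 59).
Check: 20² = 400 ≡ 46 (mod 59). The two roots are 20 and 39.

20, 39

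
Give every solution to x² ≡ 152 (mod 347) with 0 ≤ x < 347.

Since 347 ≡ 3 (mod 4), a square root of 152 is 152^((347+1)/4) = 152^87 mod 347.
Repeated squaring: 152^2≡202, 152^4≡205, 152^8≡38, 152^16≡56, 152^32≡13, 152^64≡169 (mod 347).
152^87 = 152^(64+16+4+2+1) ≡ 284 (mod 347).
Check: 284² = 80656 ≡ 152 (mod 347). The two roots are 63 and 284.

63, 284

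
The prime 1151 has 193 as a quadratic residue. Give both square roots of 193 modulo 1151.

Since 1151 ≡ 3 (mod 4), a square root of 193 is 193^((1151+1)/4) = 193^288 mod 1151.
Repeated squaring: 193^2≡417, 193^4≡88, 193^8≡838, 193^16≡134, 193^32≡691, 193^64≡967, 193^128≡477, 193^256≡782 (mod 1151).
193^288 = 193^(256+32) ≡ 543 (mod 1151).
Check: 543² = 294849 ≡ 193 (mod 1151). The two roots are 543 and 608.

543, 608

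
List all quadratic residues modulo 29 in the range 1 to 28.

Square k = 1,…,14 (k and 29−k give the same square):
1²=1, 2²=4, 3²=9, 4²=16, 5²=25, 6²≡7, 7²≡20, 8²≡6, 9²≡23, 10²≡13, 11²≡5, 12²≡28, 13²≡24, 14²≡22 (mod 29).
So the quadratic residues mod 29 are {1, 4, 5, 6, 7, 9, 13, 16, 20, 22, 23, 24, 25, 28}.

1 4 5 6 7 9 13 16 20 22 23 24 25 28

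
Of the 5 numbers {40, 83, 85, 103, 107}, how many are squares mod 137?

2

(40/137) = -1 → non-residue.
(83/137) = -1 → non-residue.
(85/137) = -1 → non-residue.
(103/137) = +1 → QR.
(107/137) = +1 → QR.
Total quadratic residues among the 5: 2.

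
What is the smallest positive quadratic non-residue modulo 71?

7

(2/71) = +1, so 2 is a residue.
(3/71) = +1, so 3 is a residue.
(4/71) = +1, so 4 is a residue.
(5/71) = +1, so 5 is a residue.
(6/71) = +1, so 6 is a residue.
(7/71) = −1, so 7 is the smallest positive non-residue mod 71.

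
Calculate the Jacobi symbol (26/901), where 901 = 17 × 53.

Pull out 2: since 901 ≡ 5 (mod 8), (2/901) = -1.
Reciprocity: 13 ≡ 1 and 901 ≡ 1 (mod 4), so (13/901) = +(901/13).
Reduce top mod 13: now compute (4/13).
Pull out 2^2: since 13 ≡ 5 (mod 8), (2/13) = -1, so (2/13)^2 = +1.
Reached (1/13) = 1. Collecting the sign flips along the way, the symbol is -1.

-1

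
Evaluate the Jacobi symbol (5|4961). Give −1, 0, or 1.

1

Reciprocity: 5 ≡ 1 and 4961 ≡ 1 (mod 4), so (5/4961) = +(4961/5).
Reduce top mod 5: now compute (1/5).
Reached (1/5) = 1. Collecting the sign flips along the way, the symbol is +1.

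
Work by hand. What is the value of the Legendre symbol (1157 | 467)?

First reduce: 1157 ≡ 223 (mod 467).
Reciprocity: 223 ≡ 3 and 467 ≡ 3 (mod 4), so (223/467) = −(467/223).
Reduce top mod 223: now compute (21/223).
Reciprocity: 21 ≡ 1 and 223 ≡ 3 (mod 4), so (21/223) = +(223/21).
Reduce top mod 21: now compute (13/21).
Reciprocity: 13 ≡ 1 and 21 ≡ 1 (mod 4), so (13/21) = +(21/13).
Reduce top mod 13: now compute (8/13).
Pull out 2^3: since 13 ≡ 5 (mod 8), (2/13) = -1, so (2/13)^3 = -1.
Reached (1/13) = 1. Collecting the sign flips along the way, the symbol is +1.

1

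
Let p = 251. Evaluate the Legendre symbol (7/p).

1

Euler's criterion: (7/251) ≡ 7^125 (mod 251).
7^2 ≡ 49 (mod 251)
7^4 ≡ 142 (mod 251)
7^8 ≡ 84 (mod 251)
7^16 ≡ 28 (mod 251)
7^32 ≡ 31 (mod 251)
7^64 ≡ 208 (mod 251)
7^125 = 7^(64+32+16+8+4+1) ≡ 1 (mod 251).
Result is 1, so (7/251) = 1.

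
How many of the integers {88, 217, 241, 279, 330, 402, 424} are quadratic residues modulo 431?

4

(88/431) = +1 → QR.
(217/431) = +1 → QR.
(241/431) = -1 → non-residue.
(279/431) = -1 → non-residue.
(330/431) = +1 → QR.
(402/431) = -1 → non-residue.
(424/431) = +1 → QR.
Total quadratic residues among the 7: 4.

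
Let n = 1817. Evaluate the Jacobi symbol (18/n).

Pull out 2: since 1817 ≡ 1 (mod 8), (2/1817) = +1.
Reciprocity: 9 ≡ 1 and 1817 ≡ 1 (mod 4), so (9/1817) = +(1817/9).
Reduce top mod 9: now compute (8/9).
Pull out 2^3: since 9 ≡ 1 (mod 8), (2/9) = +1, so (2/9)^3 = +1.
Reached (1/9) = 1. Collecting the sign flips along the way, the symbol is +1.

1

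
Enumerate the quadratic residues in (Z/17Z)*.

1 2 4 8 9 13 15 16

Square k = 1,…,8 (k and 17−k give the same square):
1²=1, 2²=4, 3²=9, 4²=16, 5²≡8, 6²≡2, 7²≡15, 8²≡13 (mod 17).
So the quadratic residues mod 17 are {1, 2, 4, 8, 9, 13, 15, 16}.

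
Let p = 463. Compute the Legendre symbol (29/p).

Reciprocity: 29 ≡ 1 and 463 ≡ 3 (mod 4), so (29/463) = +(463/29).
Reduce top mod 29: now compute (28/29).
Pull out 2^2: since 29 ≡ 5 (mod 8), (2/29) = -1, so (2/29)^2 = +1.
Reciprocity: 7 ≡ 3 and 29 ≡ 1 (mod 4), so (7/29) = +(29/7).
Reduce top mod 7: now compute (1/7).
Reached (1/7) = 1. Collecting the sign flips along the way, the symbol is +1.

1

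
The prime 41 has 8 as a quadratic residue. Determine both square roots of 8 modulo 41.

41 ≡ 1 (mod 4), so we find a root by search.
Trying successive values, 7² = 49 ≡ 8 (mod 41). The other root is 41 − 7 = 34.

7, 34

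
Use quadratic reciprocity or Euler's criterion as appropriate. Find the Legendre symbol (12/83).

1

Euler's criterion: (12/83) ≡ 12^41 (mod 83).
12^2 ≡ 61 (mod 83)
12^4 ≡ 69 (mod 83)
12^8 ≡ 30 (mod 83)
12^16 ≡ 70 (mod 83)
12^32 ≡ 3 (mod 83)
12^41 = 12^(32+8+1) ≡ 1 (mod 83).
Result is 1, so (12/83) = 1.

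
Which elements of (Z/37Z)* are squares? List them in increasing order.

1,3,4,7,9,10,11,12,16,21,25,26,27,28,30,33,34,36

Square k = 1,…,18 (k and 37−k give the same square):
1²=1, 2²=4, 3²=9, 4²=16, 5²=25, 6²=36, 7²≡12, 8²≡27, 9²≡7, 10²≡26, 11²≡10, 12²≡33, 13²≡21, 14²≡11, 15²≡3, 16²≡34, 17²≡30, 18²≡28 (mod 37).
So the quadratic residues mod 37 are {1, 3, 4, 7, 9, 10, 11, 12, 16, 21, 25, 26, 27, 28, 30, 33, 34, 36}.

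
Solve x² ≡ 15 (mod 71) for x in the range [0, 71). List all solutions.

21, 50

Since 71 ≡ 3 (mod 4), a square root of 15 is 15^((71+1)/4) = 15^18 mod 71.
Repeated squaring: 15^2≡12, 15^4≡2, 15^8≡4, 15^16≡16 (mod 71).
15^18 = 15^(16+2) ≡ 50 (mod 71).
Check: 50² = 2500 ≡ 15 (mod 71). The two roots are 21 and 50.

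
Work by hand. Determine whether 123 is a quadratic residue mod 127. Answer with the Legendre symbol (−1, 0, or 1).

Euler's criterion: (123/127) ≡ 123^63 (mod 127).
123^2 ≡ 16 (mod 127)
123^4 ≡ 2 (mod 127)
123^8 ≡ 4 (mod 127)
123^16 ≡ 16 (mod 127)
123^32 ≡ 2 (mod 127)
123^63 = 123^(32+16+8+4+2+1) ≡ 126 (mod 127).
Result is 126 ≡ −1, so (123/127) = −1.

-1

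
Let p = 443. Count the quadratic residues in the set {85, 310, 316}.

1

(85/443) = -1 → non-residue.
(310/443) = -1 → non-residue.
(316/443) = +1 → QR.
Total quadratic residues among the 3: 1.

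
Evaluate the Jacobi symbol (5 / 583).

Reciprocity: 5 ≡ 1 and 583 ≡ 3 (mod 4), so (5/583) = +(583/5).
Reduce top mod 5: now compute (3/5).
Reciprocity: 3 ≡ 3 and 5 ≡ 1 (mod 4), so (3/5) = +(5/3).
Reduce top mod 3: now compute (2/3).
Pull out 2: since 3 ≡ 3 (mod 8), (2/3) = -1.
Reached (1/3) = 1. Collecting the sign flips along the way, the symbol is -1.

-1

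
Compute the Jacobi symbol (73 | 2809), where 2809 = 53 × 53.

1

Reciprocity: 73 ≡ 1 and 2809 ≡ 1 (mod 4), so (73/2809) = +(2809/73).
Reduce top mod 73: now compute (35/73).
Reciprocity: 35 ≡ 3 and 73 ≡ 1 (mod 4), so (35/73) = +(73/35).
Reduce top mod 35: now compute (3/35).
Reciprocity: 3 ≡ 3 and 35 ≡ 3 (mod 4), so (3/35) = −(35/3).
Reduce top mod 3: now compute (2/3).
Pull out 2: since 3 ≡ 3 (mod 8), (2/3) = -1.
Reached (1/3) = 1. Collecting the sign flips along the way, the symbol is +1.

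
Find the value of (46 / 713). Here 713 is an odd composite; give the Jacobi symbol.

Pull out 2: since 713 ≡ 1 (mod 8), (2/713) = +1.
Reciprocity: 23 ≡ 3 and 713 ≡ 1 (mod 4), so (23/713) = +(713/23).
Reduce top mod 23: now compute (0/23).
Top reduces to 0: gcd > 1, so the symbol is 0.

0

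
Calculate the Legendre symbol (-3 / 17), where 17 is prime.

-1

Euler's criterion: (-3/17) ≡ 14^8 (mod 17).
14^2 ≡ 9 (mod 17)
14^4 ≡ 13 (mod 17)
14^8 ≡ 16 (mod 17)
14^8 = 14^(8) ≡ 16 (mod 17).
Result is 16 ≡ −1, so (-3/17) = −1.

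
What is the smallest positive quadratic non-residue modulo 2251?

2

(2/2251) = −1, so 2 is the smallest positive non-residue mod 2251.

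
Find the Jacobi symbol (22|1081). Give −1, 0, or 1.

Pull out 2: since 1081 ≡ 1 (mod 8), (2/1081) = +1.
Reciprocity: 11 ≡ 3 and 1081 ≡ 1 (mod 4), so (11/1081) = +(1081/11).
Reduce top mod 11: now compute (3/11).
Reciprocity: 3 ≡ 3 and 11 ≡ 3 (mod 4), so (3/11) = −(11/3).
Reduce top mod 3: now compute (2/3).
Pull out 2: since 3 ≡ 3 (mod 8), (2/3) = -1.
Reached (1/3) = 1. Collecting the sign flips along the way, the symbol is +1.

1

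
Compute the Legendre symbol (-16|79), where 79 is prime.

First reduce: -16 ≡ 63 (mod 79).
Reciprocity: 63 ≡ 3 and 79 ≡ 3 (mod 4), so (63/79) = −(79/63).
Reduce top mod 63: now compute (16/63).
Pull out 2^4: since 63 ≡ 7 (mod 8), (2/63) = +1, so (2/63)^4 = +1.
Reached (1/63) = 1. Collecting the sign flips along the way, the symbol is -1.

-1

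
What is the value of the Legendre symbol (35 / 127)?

1

Euler's criterion: (35/127) ≡ 35^63 (mod 127).
35^2 ≡ 82 (mod 127)
35^4 ≡ 120 (mod 127)
35^8 ≡ 49 (mod 127)
35^16 ≡ 115 (mod 127)
35^32 ≡ 17 (mod 127)
35^63 = 35^(32+16+8+4+2+1) ≡ 1 (mod 127).
Result is 1, so (35/127) = 1.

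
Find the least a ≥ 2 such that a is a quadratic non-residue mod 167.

5

(2/167) = +1, so 2 is a residue.
(3/167) = +1, so 3 is a residue.
(4/167) = +1, so 4 is a residue.
(5/167) = −1, so 5 is the smallest positive non-residue mod 167.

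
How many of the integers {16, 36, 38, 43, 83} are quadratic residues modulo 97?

3

(16/97) = +1 → QR.
(36/97) = +1 → QR.
(38/97) = -1 → non-residue.
(43/97) = +1 → QR.
(83/97) = -1 → non-residue.
Total quadratic residues among the 5: 3.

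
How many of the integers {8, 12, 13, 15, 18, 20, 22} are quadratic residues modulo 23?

(8/23) = +1 → QR.
(12/23) = +1 → QR.
(13/23) = +1 → QR.
(15/23) = -1 → non-residue.
(18/23) = +1 → QR.
(20/23) = -1 → non-residue.
(22/23) = -1 → non-residue.
Total quadratic residues among the 7: 4.

4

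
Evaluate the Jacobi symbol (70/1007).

Pull out 2: since 1007 ≡ 7 (mod 8), (2/1007) = +1.
Reciprocity: 35 ≡ 3 and 1007 ≡ 3 (mod 4), so (35/1007) = −(1007/35).
Reduce top mod 35: now compute (27/35).
Reciprocity: 27 ≡ 3 and 35 ≡ 3 (mod 4), so (27/35) = −(35/27).
Reduce top mod 27: now compute (8/27).
Pull out 2^3: since 27 ≡ 3 (mod 8), (2/27) = -1, so (2/27)^3 = -1.
Reached (1/27) = 1. Collecting the sign flips along the way, the symbol is -1.

-1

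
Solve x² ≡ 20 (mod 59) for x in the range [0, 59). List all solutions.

16, 43

Since 59 ≡ 3 (mod 4), a square root of 20 is 20^((59+1)/4) = 20^15 mod 59.
Repeated squaring: 20^2≡46, 20^4≡51, 20^8≡5 (mod 59).
20^15 = 20^(8+4+2+1) ≡ 16 (mod 59).
Check: 16² = 256 ≡ 20 (mod 59). The two roots are 16 and 43.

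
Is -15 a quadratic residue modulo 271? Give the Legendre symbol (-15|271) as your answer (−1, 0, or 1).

1

First reduce: -15 ≡ 256 (mod 271).
Pull out 2^8: since 271 ≡ 7 (mod 8), (2/271) = +1, so (2/271)^8 = +1.
Reached (1/271) = 1. Collecting the sign flips along the way, the symbol is +1.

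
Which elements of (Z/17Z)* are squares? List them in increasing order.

1 2 4 8 9 13 15 16

Square k = 1,…,8 (k and 17−k give the same square):
1²=1, 2²=4, 3²=9, 4²=16, 5²≡8, 6²≡2, 7²≡15, 8²≡13 (mod 17).
So the quadratic residues mod 17 are {1, 2, 4, 8, 9, 13, 15, 16}.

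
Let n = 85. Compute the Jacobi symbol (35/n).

0

Reciprocity: 35 ≡ 3 and 85 ≡ 1 (mod 4), so (35/85) = +(85/35).
Reduce top mod 35: now compute (15/35).
Reciprocity: 15 ≡ 3 and 35 ≡ 3 (mod 4), so (15/35) = −(35/15).
Reduce top mod 15: now compute (5/15).
Reciprocity: 5 ≡ 1 and 15 ≡ 3 (mod 4), so (5/15) = +(15/5).
Reduce top mod 5: now compute (0/5).
Top reduces to 0: gcd > 1, so the symbol is 0.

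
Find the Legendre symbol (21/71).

-1

Euler's criterion: (21/71) ≡ 21^35 (mod 71).
21^2 ≡ 15 (mod 71)
21^4 ≡ 12 (mod 71)
21^8 ≡ 2 (mod 71)
21^16 ≡ 4 (mod 71)
21^32 ≡ 16 (mod 71)
21^35 = 21^(32+2+1) ≡ 70 (mod 71).
Result is 70 ≡ −1, so (21/71) = −1.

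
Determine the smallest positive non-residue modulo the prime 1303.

3

(2/1303) = +1, so 2 is a residue.
(3/1303) = −1, so 3 is the smallest positive non-residue mod 1303.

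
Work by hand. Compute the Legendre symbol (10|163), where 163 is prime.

Pull out 2: since 163 ≡ 3 (mod 8), (2/163) = -1.
Reciprocity: 5 ≡ 1 and 163 ≡ 3 (mod 4), so (5/163) = +(163/5).
Reduce top mod 5: now compute (3/5).
Reciprocity: 3 ≡ 3 and 5 ≡ 1 (mod 4), so (3/5) = +(5/3).
Reduce top mod 3: now compute (2/3).
Pull out 2: since 3 ≡ 3 (mod 8), (2/3) = -1.
Reached (1/3) = 1. Collecting the sign flips along the way, the symbol is +1.

1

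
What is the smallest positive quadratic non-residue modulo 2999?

17

(2/2999) = +1, so 2 is a residue.
(3/2999) = +1, so 3 is a residue.
(4/2999) = +1, so 4 is a residue.
(5/2999) = +1, so 5 is a residue.
(6/2999) = +1, so 6 is a residue.
(7/2999) = +1, so 7 is a residue.
(8/2999) = +1, so 8 is a residue.
(9/2999) = +1, so 9 is a residue.
(10/2999) = +1, so 10 is a residue.
(11/2999) = +1, so 11 is a residue.
(12/2999) = +1, so 12 is a residue.
(13/2999) = +1, so 13 is a residue.
(14/2999) = +1, so 14 is a residue.
(15/2999) = +1, so 15 is a residue.
(16/2999) = +1, so 16 is a residue.
(17/2999) = −1, so 17 is the smallest positive non-residue mod 2999.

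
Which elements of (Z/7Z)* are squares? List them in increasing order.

Square k = 1,…,3 (k and 7−k give the same square):
1²=1, 2²=4, 3²≡2 (mod 7).
So the quadratic residues mod 7 are {1, 2, 4}.

1,2,4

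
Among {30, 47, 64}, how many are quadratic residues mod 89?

(30/89) = -1 → non-residue.
(47/89) = +1 → QR.
(64/89) = +1 → QR.
Total quadratic residues among the 3: 2.

2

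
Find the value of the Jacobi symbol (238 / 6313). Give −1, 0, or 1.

Pull out 2: since 6313 ≡ 1 (mod 8), (2/6313) = +1.
Reciprocity: 119 ≡ 3 and 6313 ≡ 1 (mod 4), so (119/6313) = +(6313/119).
Reduce top mod 119: now compute (6/119).
Pull out 2: since 119 ≡ 7 (mod 8), (2/119) = +1.
Reciprocity: 3 ≡ 3 and 119 ≡ 3 (mod 4), so (3/119) = −(119/3).
Reduce top mod 3: now compute (2/3).
Pull out 2: since 3 ≡ 3 (mod 8), (2/3) = -1.
Reached (1/3) = 1. Collecting the sign flips along the way, the symbol is +1.

1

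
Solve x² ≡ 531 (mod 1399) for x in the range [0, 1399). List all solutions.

512, 887

Since 1399 ≡ 3 (mod 4), a square root of 531 is 531^((1399+1)/4) = 531^350 mod 1399.
Repeated squaring: 531^2≡762, 531^4≡59, 531^8≡683, 531^16≡622, 531^32≡760, 531^64≡1212, 531^128≡1393, 531^256≡36 (mod 1399).
531^350 = 531^(256+64+16+8+4+2) ≡ 512 (mod 1399).
Check: 512² = 262144 ≡ 531 (mod 1399). The two roots are 512 and 887.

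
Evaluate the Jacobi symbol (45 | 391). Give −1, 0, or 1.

Reciprocity: 45 ≡ 1 and 391 ≡ 3 (mod 4), so (45/391) = +(391/45).
Reduce top mod 45: now compute (31/45).
Reciprocity: 31 ≡ 3 and 45 ≡ 1 (mod 4), so (31/45) = +(45/31).
Reduce top mod 31: now compute (14/31).
Pull out 2: since 31 ≡ 7 (mod 8), (2/31) = +1.
Reciprocity: 7 ≡ 3 and 31 ≡ 3 (mod 4), so (7/31) = −(31/7).
Reduce top mod 7: now compute (3/7).
Reciprocity: 3 ≡ 3 and 7 ≡ 3 (mod 4), so (3/7) = −(7/3).
Reduce top mod 3: now compute (1/3).
Reached (1/3) = 1. Collecting the sign flips along the way, the symbol is +1.

1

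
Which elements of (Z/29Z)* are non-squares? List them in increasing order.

Square k = 1,…,14 (k and 29−k give the same square):
1²=1, 2²=4, 3²=9, 4²=16, 5²=25, 6²≡7, 7²≡20, 8²≡6, 9²≡23, 10²≡13, 11²≡5, 12²≡28, 13²≡24, 14²≡22 (mod 29).
The residues are {1, 4, 5, 6, 7, 9, 13, 16, 20, 22, 23, 24, 25, 28}; the non-residues are the remaining 14 nonzero classes.

2,3,8,10,11,12,14,15,17,18,19,21,26,27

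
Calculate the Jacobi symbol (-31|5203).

-1

First reduce: -31 ≡ 5172 (mod 5203).
Pull out 2^2: since 5203 ≡ 3 (mod 8), (2/5203) = -1, so (2/5203)^2 = +1.
Reciprocity: 1293 ≡ 1 and 5203 ≡ 3 (mod 4), so (1293/5203) = +(5203/1293).
Reduce top mod 1293: now compute (31/1293).
Reciprocity: 31 ≡ 3 and 1293 ≡ 1 (mod 4), so (31/1293) = +(1293/31).
Reduce top mod 31: now compute (22/31).
Pull out 2: since 31 ≡ 7 (mod 8), (2/31) = +1.
Reciprocity: 11 ≡ 3 and 31 ≡ 3 (mod 4), so (11/31) = −(31/11).
Reduce top mod 11: now compute (9/11).
Reciprocity: 9 ≡ 1 and 11 ≡ 3 (mod 4), so (9/11) = +(11/9).
Reduce top mod 9: now compute (2/9).
Pull out 2: since 9 ≡ 1 (mod 8), (2/9) = +1.
Reached (1/9) = 1. Collecting the sign flips along the way, the symbol is -1.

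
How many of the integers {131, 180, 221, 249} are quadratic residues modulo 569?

4

(131/569) = +1 → QR.
(180/569) = +1 → QR.
(221/569) = +1 → QR.
(249/569) = +1 → QR.
Total quadratic residues among the 4: 4.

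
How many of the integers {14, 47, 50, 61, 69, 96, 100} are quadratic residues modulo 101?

4

(14/101) = +1 → QR.
(47/101) = +1 → QR.
(50/101) = -1 → non-residue.
(61/101) = -1 → non-residue.
(69/101) = -1 → non-residue.
(96/101) = +1 → QR.
(100/101) = +1 → QR.
Total quadratic residues among the 7: 4.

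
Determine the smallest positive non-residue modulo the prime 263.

5

(2/263) = +1, so 2 is a residue.
(3/263) = +1, so 3 is a residue.
(4/263) = +1, so 4 is a residue.
(5/263) = −1, so 5 is the smallest positive non-residue mod 263.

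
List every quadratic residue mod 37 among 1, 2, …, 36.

Square k = 1,…,18 (k and 37−k give the same square):
1²=1, 2²=4, 3²=9, 4²=16, 5²=25, 6²=36, 7²≡12, 8²≡27, 9²≡7, 10²≡26, 11²≡10, 12²≡33, 13²≡21, 14²≡11, 15²≡3, 16²≡34, 17²≡30, 18²≡28 (mod 37).
So the quadratic residues mod 37 are {1, 3, 4, 7, 9, 10, 11, 12, 16, 21, 25, 26, 27, 28, 30, 33, 34, 36}.

1 3 4 7 9 10 11 12 16 21 25 26 27 28 30 33 34 36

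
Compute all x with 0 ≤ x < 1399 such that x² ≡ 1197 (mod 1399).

370, 1029

Since 1399 ≡ 3 (mod 4), a square root of 1197 is 1197^((1399+1)/4) = 1197^350 mod 1399.
Repeated squaring: 1197^2≡233, 1197^4≡1127, 1197^8≡1236, 1197^16≡1387, 1197^32≡144, 1197^64≡1150, 1197^128≡445, 1197^256≡766 (mod 1399).
1197^350 = 1197^(256+64+16+8+4+2) ≡ 370 (mod 1399).
Check: 370² = 136900 ≡ 1197 (mod 1399). The two roots are 370 and 1029.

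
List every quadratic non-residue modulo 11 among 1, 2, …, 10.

Square k = 1,…,5 (k and 11−k give the same square):
1²=1, 2²=4, 3²=9, 4²≡5, 5²≡3 (mod 11).
The residues are {1, 3, 4, 5, 9}; the non-residues are the remaining 5 nonzero classes.

2, 6, 7, 8, 10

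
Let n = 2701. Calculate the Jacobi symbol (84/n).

Pull out 2^2: since 2701 ≡ 5 (mod 8), (2/2701) = -1, so (2/2701)^2 = +1.
Reciprocity: 21 ≡ 1 and 2701 ≡ 1 (mod 4), so (21/2701) = +(2701/21).
Reduce top mod 21: now compute (13/21).
Reciprocity: 13 ≡ 1 and 21 ≡ 1 (mod 4), so (13/21) = +(21/13).
Reduce top mod 13: now compute (8/13).
Pull out 2^3: since 13 ≡ 5 (mod 8), (2/13) = -1, so (2/13)^3 = -1.
Reached (1/13) = 1. Collecting the sign flips along the way, the symbol is -1.

-1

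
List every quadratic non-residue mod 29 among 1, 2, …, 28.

2,3,8,10,11,12,14,15,17,18,19,21,26,27

Square k = 1,…,14 (k and 29−k give the same square):
1²=1, 2²=4, 3²=9, 4²=16, 5²=25, 6²≡7, 7²≡20, 8²≡6, 9²≡23, 10²≡13, 11²≡5, 12²≡28, 13²≡24, 14²≡22 (mod 29).
The residues are {1, 4, 5, 6, 7, 9, 13, 16, 20, 22, 23, 24, 25, 28}; the non-residues are the remaining 14 nonzero classes.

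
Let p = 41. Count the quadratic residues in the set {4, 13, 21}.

(4/41) = +1 → QR.
(13/41) = -1 → non-residue.
(21/41) = +1 → QR.
Total quadratic residues among the 3: 2.

2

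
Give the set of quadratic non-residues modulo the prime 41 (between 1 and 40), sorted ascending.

3,6,7,11,12,13,14,15,17,19,22,24,26,27,28,29,30,34,35,38

Square k = 1,…,20 (k and 41−k give the same square):
1²=1, 2²=4, 3²=9, 4²=16, 5²=25, 6²=36, 7²≡8, 8²≡23, 9²≡40, 10²≡18, 11²≡39, 12²≡21, 13²≡5, 14²≡32, 15²≡20, 16²≡10, 17²≡2, 18²≡37, 19²≡33, 20²≡31 (mod 41).
The residues are {1, 2, 4, 5, 8, 9, 10, 16, 18, 20, 21, 23, 25, 31, 32, 33, 36, 37, 39, 40}; the non-residues are the remaining 20 nonzero classes.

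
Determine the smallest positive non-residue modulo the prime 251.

(2/251) = −1, so 2 is the smallest positive non-residue mod 251.

2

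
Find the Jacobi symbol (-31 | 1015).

First reduce: -31 ≡ 984 (mod 1015).
Pull out 2^3: since 1015 ≡ 7 (mod 8), (2/1015) = +1, so (2/1015)^3 = +1.
Reciprocity: 123 ≡ 3 and 1015 ≡ 3 (mod 4), so (123/1015) = −(1015/123).
Reduce top mod 123: now compute (31/123).
Reciprocity: 31 ≡ 3 and 123 ≡ 3 (mod 4), so (31/123) = −(123/31).
Reduce top mod 31: now compute (30/31).
Pull out 2: since 31 ≡ 7 (mod 8), (2/31) = +1.
Reciprocity: 15 ≡ 3 and 31 ≡ 3 (mod 4), so (15/31) = −(31/15).
Reduce top mod 15: now compute (1/15).
Reached (1/15) = 1. Collecting the sign flips along the way, the symbol is -1.

-1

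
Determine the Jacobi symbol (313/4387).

-1

Reciprocity: 313 ≡ 1 and 4387 ≡ 3 (mod 4), so (313/4387) = +(4387/313).
Reduce top mod 313: now compute (5/313).
Reciprocity: 5 ≡ 1 and 313 ≡ 1 (mod 4), so (5/313) = +(313/5).
Reduce top mod 5: now compute (3/5).
Reciprocity: 3 ≡ 3 and 5 ≡ 1 (mod 4), so (3/5) = +(5/3).
Reduce top mod 3: now compute (2/3).
Pull out 2: since 3 ≡ 3 (mod 8), (2/3) = -1.
Reached (1/3) = 1. Collecting the sign flips along the way, the symbol is -1.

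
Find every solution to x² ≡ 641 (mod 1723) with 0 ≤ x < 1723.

847, 876

Since 1723 ≡ 3 (mod 4), a square root of 641 is 641^((1723+1)/4) = 641^431 mod 1723.
Repeated squaring: 641^2≡807, 641^4≡1678, 641^8≡302, 641^16≡1608, 641^32≡1164, 641^64≡618, 641^128≡1141, 641^256≡1016 (mod 1723).
641^431 = 641^(256+128+32+8+4+2+1) ≡ 876 (mod 1723).
Check: 876² = 767376 ≡ 641 (mod 1723). The two roots are 847 and 876.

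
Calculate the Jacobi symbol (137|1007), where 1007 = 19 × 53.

Reciprocity: 137 ≡ 1 and 1007 ≡ 3 (mod 4), so (137/1007) = +(1007/137).
Reduce top mod 137: now compute (48/137).
Pull out 2^4: since 137 ≡ 1 (mod 8), (2/137) = +1, so (2/137)^4 = +1.
Reciprocity: 3 ≡ 3 and 137 ≡ 1 (mod 4), so (3/137) = +(137/3).
Reduce top mod 3: now compute (2/3).
Pull out 2: since 3 ≡ 3 (mod 8), (2/3) = -1.
Reached (1/3) = 1. Collecting the sign flips along the way, the symbol is -1.

-1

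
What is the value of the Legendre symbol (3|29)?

-1

Euler's criterion: (3/29) ≡ 3^14 (mod 29).
3^2 ≡ 9 (mod 29)
3^4 ≡ 23 (mod 29)
3^8 ≡ 7 (mod 29)
3^14 = 3^(8+4+2) ≡ 28 (mod 29).
Result is 28 ≡ −1, so (3/29) = −1.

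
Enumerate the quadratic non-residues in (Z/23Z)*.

5, 7, 10, 11, 14, 15, 17, 19, 20, 21, 22

Square k = 1,…,11 (k and 23−k give the same square):
1²=1, 2²=4, 3²=9, 4²=16, 5²≡2, 6²≡13, 7²≡3, 8²≡18, 9²≡12, 10²≡8, 11²≡6 (mod 23).
The residues are {1, 2, 3, 4, 6, 8, 9, 12, 13, 16, 18}; the non-residues are the remaining 11 nonzero classes.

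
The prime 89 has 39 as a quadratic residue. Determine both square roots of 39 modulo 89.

22, 67

89 ≡ 1 (mod 4), so we find a root by search.
Trying successive values, 22² = 484 ≡ 39 (mod 89). The other root is 89 − 22 = 67.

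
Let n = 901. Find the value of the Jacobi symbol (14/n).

1

Pull out 2: since 901 ≡ 5 (mod 8), (2/901) = -1.
Reciprocity: 7 ≡ 3 and 901 ≡ 1 (mod 4), so (7/901) = +(901/7).
Reduce top mod 7: now compute (5/7).
Reciprocity: 5 ≡ 1 and 7 ≡ 3 (mod 4), so (5/7) = +(7/5).
Reduce top mod 5: now compute (2/5).
Pull out 2: since 5 ≡ 5 (mod 8), (2/5) = -1.
Reached (1/5) = 1. Collecting the sign flips along the way, the symbol is +1.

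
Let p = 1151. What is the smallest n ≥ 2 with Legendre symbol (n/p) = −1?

(2/1151) = +1, so 2 is a residue.
(3/1151) = +1, so 3 is a residue.
(4/1151) = +1, so 4 is a residue.
(5/1151) = +1, so 5 is a residue.
(6/1151) = +1, so 6 is a residue.
(7/1151) = +1, so 7 is a residue.
(8/1151) = +1, so 8 is a residue.
(9/1151) = +1, so 9 is a residue.
(10/1151) = +1, so 10 is a residue.
(11/1151) = +1, so 11 is a residue.
(12/1151) = +1, so 12 is a residue.
(13/1151) = −1, so 13 is the smallest positive non-residue mod 1151.

13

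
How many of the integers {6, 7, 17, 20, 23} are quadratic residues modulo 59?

3

(6/59) = -1 → non-residue.
(7/59) = +1 → QR.
(17/59) = +1 → QR.
(20/59) = +1 → QR.
(23/59) = -1 → non-residue.
Total quadratic residues among the 5: 3.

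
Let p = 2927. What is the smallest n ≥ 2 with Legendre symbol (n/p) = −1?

5

(2/2927) = +1, so 2 is a residue.
(3/2927) = +1, so 3 is a residue.
(4/2927) = +1, so 4 is a residue.
(5/2927) = −1, so 5 is the smallest positive non-residue mod 2927.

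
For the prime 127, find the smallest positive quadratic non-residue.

(2/127) = +1, so 2 is a residue.
(3/127) = −1, so 3 is the smallest positive non-residue mod 127.

3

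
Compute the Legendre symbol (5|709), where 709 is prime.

Euler's criterion: (5/709) ≡ 5^354 (mod 709).
5^2 ≡ 25 (mod 709)
5^4 ≡ 625 (mod 709)
5^8 ≡ 675 (mod 709)
5^16 ≡ 447 (mod 709)
5^32 ≡ 580 (mod 709)
5^64 ≡ 334 (mod 709)
5^128 ≡ 243 (mod 709)
5^256 ≡ 202 (mod 709)
5^354 = 5^(256+64+32+2) ≡ 1 (mod 709).
Result is 1, so (5/709) = 1.

1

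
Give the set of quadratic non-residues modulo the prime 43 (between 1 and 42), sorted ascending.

Square k = 1,…,21 (k and 43−k give the same square):
1²=1, 2²=4, 3²=9, 4²=16, 5²=25, 6²=36, 7²≡6, 8²≡21, 9²≡38, 10²≡14, 11²≡35, 12²≡15, 13²≡40, 14²≡24, 15²≡10, 16²≡41, 17²≡31, 18²≡23, 19²≡17, 20²≡13, 21²≡11 (mod 43).
The residues are {1, 4, 6, 9, 10, 11, 13, 14, 15, 16, 17, 21, 23, 24, 25, 31, 35, 36, 38, 40, 41}; the non-residues are the remaining 21 nonzero classes.

2 3 5 7 8 12 18 19 20 22 26 27 28 29 30 32 33 34 37 39 42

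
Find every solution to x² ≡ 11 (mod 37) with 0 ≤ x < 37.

37 ≡ 1 (mod 4), so we find a root by search.
Trying successive values, 14² = 196 ≡ 11 (mod 37). The other root is 37 − 14 = 23.

14, 23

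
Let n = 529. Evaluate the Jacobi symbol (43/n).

Reciprocity: 43 ≡ 3 and 529 ≡ 1 (mod 4), so (43/529) = +(529/43).
Reduce top mod 43: now compute (13/43).
Reciprocity: 13 ≡ 1 and 43 ≡ 3 (mod 4), so (13/43) = +(43/13).
Reduce top mod 13: now compute (4/13).
Pull out 2^2: since 13 ≡ 5 (mod 8), (2/13) = -1, so (2/13)^2 = +1.
Reached (1/13) = 1. Collecting the sign flips along the way, the symbol is +1.

1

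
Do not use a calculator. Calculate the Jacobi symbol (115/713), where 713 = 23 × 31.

Reciprocity: 115 ≡ 3 and 713 ≡ 1 (mod 4), so (115/713) = +(713/115).
Reduce top mod 115: now compute (23/115).
Reciprocity: 23 ≡ 3 and 115 ≡ 3 (mod 4), so (23/115) = −(115/23).
Reduce top mod 23: now compute (0/23).
Top reduces to 0: gcd > 1, so the symbol is 0.

0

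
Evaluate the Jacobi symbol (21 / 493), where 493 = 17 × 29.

-1

Reciprocity: 21 ≡ 1 and 493 ≡ 1 (mod 4), so (21/493) = +(493/21).
Reduce top mod 21: now compute (10/21).
Pull out 2: since 21 ≡ 5 (mod 8), (2/21) = -1.
Reciprocity: 5 ≡ 1 and 21 ≡ 1 (mod 4), so (5/21) = +(21/5).
Reduce top mod 5: now compute (1/5).
Reached (1/5) = 1. Collecting the sign flips along the way, the symbol is -1.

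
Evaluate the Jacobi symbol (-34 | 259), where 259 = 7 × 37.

1

First reduce: -34 ≡ 225 (mod 259).
Reciprocity: 225 ≡ 1 and 259 ≡ 3 (mod 4), so (225/259) = +(259/225).
Reduce top mod 225: now compute (34/225).
Pull out 2: since 225 ≡ 1 (mod 8), (2/225) = +1.
Reciprocity: 17 ≡ 1 and 225 ≡ 1 (mod 4), so (17/225) = +(225/17).
Reduce top mod 17: now compute (4/17).
Pull out 2^2: since 17 ≡ 1 (mod 8), (2/17) = +1, so (2/17)^2 = +1.
Reached (1/17) = 1. Collecting the sign flips along the way, the symbol is +1.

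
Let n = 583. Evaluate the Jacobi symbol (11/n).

Reciprocity: 11 ≡ 3 and 583 ≡ 3 (mod 4), so (11/583) = −(583/11).
Reduce top mod 11: now compute (0/11).
Top reduces to 0: gcd > 1, so the symbol is 0.

0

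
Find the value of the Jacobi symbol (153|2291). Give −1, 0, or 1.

1

Reciprocity: 153 ≡ 1 and 2291 ≡ 3 (mod 4), so (153/2291) = +(2291/153).
Reduce top mod 153: now compute (149/153).
Reciprocity: 149 ≡ 1 and 153 ≡ 1 (mod 4), so (149/153) = +(153/149).
Reduce top mod 149: now compute (4/149).
Pull out 2^2: since 149 ≡ 5 (mod 8), (2/149) = -1, so (2/149)^2 = +1.
Reached (1/149) = 1. Collecting the sign flips along the way, the symbol is +1.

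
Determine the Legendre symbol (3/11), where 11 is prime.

1

Euler's criterion: (3/11) ≡ 3^5 (mod 11).
3^2 ≡ 9 (mod 11)
3^4 ≡ 4 (mod 11)
3^5 = 3^(4+1) ≡ 1 (mod 11).
Result is 1, so (3/11) = 1.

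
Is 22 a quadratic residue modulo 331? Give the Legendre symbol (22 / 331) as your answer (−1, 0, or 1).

1

Pull out 2: since 331 ≡ 3 (mod 8), (2/331) = -1.
Reciprocity: 11 ≡ 3 and 331 ≡ 3 (mod 4), so (11/331) = −(331/11).
Reduce top mod 11: now compute (1/11).
Reached (1/11) = 1. Collecting the sign flips along the way, the symbol is +1.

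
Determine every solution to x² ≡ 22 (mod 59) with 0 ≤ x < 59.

Since 59 ≡ 3 (mod 4), a square root of 22 is 22^((59+1)/4) = 22^15 mod 59.
Repeated squaring: 22^2≡12, 22^4≡26, 22^8≡27 (mod 59).
22^15 = 22^(8+4+2+1) ≡ 9 (mod 59).
Check: 9² = 81 ≡ 22 (mod 59). The two roots are 9 and 50.

9, 50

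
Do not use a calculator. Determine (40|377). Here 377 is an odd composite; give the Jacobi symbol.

-1

Pull out 2^3: since 377 ≡ 1 (mod 8), (2/377) = +1, so (2/377)^3 = +1.
Reciprocity: 5 ≡ 1 and 377 ≡ 1 (mod 4), so (5/377) = +(377/5).
Reduce top mod 5: now compute (2/5).
Pull out 2: since 5 ≡ 5 (mod 8), (2/5) = -1.
Reached (1/5) = 1. Collecting the sign flips along the way, the symbol is -1.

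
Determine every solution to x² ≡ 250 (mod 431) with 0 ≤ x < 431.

Since 431 ≡ 3 (mod 4), a square root of 250 is 250^((431+1)/4) = 250^108 mod 431.
Repeated squaring: 250^2≡5, 250^4≡25, 250^8≡194, 250^16≡139, 250^32≡357, 250^64≡304 (mod 431).
250^108 = 250^(64+32+8+4) ≡ 326 (mod 431).
Check: 326² = 106276 ≡ 250 (mod 431). The two roots are 105 and 326.

105, 326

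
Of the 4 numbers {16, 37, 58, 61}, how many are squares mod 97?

2

(16/97) = +1 → QR.
(37/97) = -1 → non-residue.
(58/97) = -1 → non-residue.
(61/97) = +1 → QR.
Total quadratic residues among the 4: 2.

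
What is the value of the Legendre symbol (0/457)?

Top reduces to 0: gcd > 1, so the symbol is 0.

0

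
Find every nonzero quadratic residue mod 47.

Square k = 1,…,23 (k and 47−k give the same square):
1²=1, 2²=4, 3²=9, 4²=16, 5²=25, 6²=36, 7²≡2, 8²≡17, 9²≡34, 10²≡6, 11²≡27, 12²≡3, 13²≡28, 14²≡8, 15²≡37, 16²≡21, 17²≡7, 18²≡42, 19²≡32, 20²≡24, 21²≡18, 22²≡14, 23²≡12 (mod 47).
So the quadratic residues mod 47 are {1, 2, 3, 4, 6, 7, 8, 9, 12, 14, 16, 17, 18, 21, 24, 25, 27, 28, 32, 34, 36, 37, 42}.

1,2,3,4,6,7,8,9,12,14,16,17,18,21,24,25,27,28,32,34,36,37,42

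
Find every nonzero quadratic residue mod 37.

1 3 4 7 9 10 11 12 16 21 25 26 27 28 30 33 34 36

Square k = 1,…,18 (k and 37−k give the same square):
1²=1, 2²=4, 3²=9, 4²=16, 5²=25, 6²=36, 7²≡12, 8²≡27, 9²≡7, 10²≡26, 11²≡10, 12²≡33, 13²≡21, 14²≡11, 15²≡3, 16²≡34, 17²≡30, 18²≡28 (mod 37).
So the quadratic residues mod 37 are {1, 3, 4, 7, 9, 10, 11, 12, 16, 21, 25, 26, 27, 28, 30, 33, 34, 36}.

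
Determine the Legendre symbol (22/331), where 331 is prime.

Euler's criterion: (22/331) ≡ 22^165 (mod 331).
22^2 ≡ 153 (mod 331)
22^4 ≡ 239 (mod 331)
22^8 ≡ 189 (mod 331)
22^16 ≡ 304 (mod 331)
22^32 ≡ 67 (mod 331)
22^64 ≡ 186 (mod 331)
22^128 ≡ 172 (mod 331)
22^165 = 22^(128+32+4+1) ≡ 1 (mod 331).
Result is 1, so (22/331) = 1.

1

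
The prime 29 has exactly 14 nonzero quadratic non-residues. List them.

Square k = 1,…,14 (k and 29−k give the same square):
1²=1, 2²=4, 3²=9, 4²=16, 5²=25, 6²≡7, 7²≡20, 8²≡6, 9²≡23, 10²≡13, 11²≡5, 12²≡28, 13²≡24, 14²≡22 (mod 29).
The residues are {1, 4, 5, 6, 7, 9, 13, 16, 20, 22, 23, 24, 25, 28}; the non-residues are the remaining 14 nonzero classes.

2,3,8,10,11,12,14,15,17,18,19,21,26,27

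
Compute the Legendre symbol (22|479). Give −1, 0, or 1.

Euler's criterion: (22/479) ≡ 22^239 (mod 479).
22^2 ≡ 5 (mod 479)
22^4 ≡ 25 (mod 479)
22^8 ≡ 146 (mod 479)
22^16 ≡ 240 (mod 479)
22^32 ≡ 120 (mod 479)
22^64 ≡ 30 (mod 479)
22^128 ≡ 421 (mod 479)
22^239 = 22^(128+64+32+8+4+2+1) ≡ 1 (mod 479).
Result is 1, so (22/479) = 1.

1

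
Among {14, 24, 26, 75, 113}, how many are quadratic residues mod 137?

(14/137) = +1 → QR.
(24/137) = -1 → non-residue.
(26/137) = -1 → non-residue.
(75/137) = -1 → non-residue.
(113/137) = -1 → non-residue.
Total quadratic residues among the 5: 1.

1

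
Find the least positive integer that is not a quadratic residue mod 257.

3

(2/257) = +1, so 2 is a residue.
(3/257) = −1, so 3 is the smallest positive non-residue mod 257.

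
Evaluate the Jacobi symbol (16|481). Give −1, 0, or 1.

Pull out 2^4: since 481 ≡ 1 (mod 8), (2/481) = +1, so (2/481)^4 = +1.
Reached (1/481) = 1. Collecting the sign flips along the way, the symbol is +1.

1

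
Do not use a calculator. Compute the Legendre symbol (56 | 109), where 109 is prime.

-1

Pull out 2^3: since 109 ≡ 5 (mod 8), (2/109) = -1, so (2/109)^3 = -1.
Reciprocity: 7 ≡ 3 and 109 ≡ 1 (mod 4), so (7/109) = +(109/7).
Reduce top mod 7: now compute (4/7).
Pull out 2^2: since 7 ≡ 7 (mod 8), (2/7) = +1, so (2/7)^2 = +1.
Reached (1/7) = 1. Collecting the sign flips along the way, the symbol is -1.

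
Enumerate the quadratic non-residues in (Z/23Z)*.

5 7 10 11 14 15 17 19 20 21 22

Square k = 1,…,11 (k and 23−k give the same square):
1²=1, 2²=4, 3²=9, 4²=16, 5²≡2, 6²≡13, 7²≡3, 8²≡18, 9²≡12, 10²≡8, 11²≡6 (mod 23).
The residues are {1, 2, 3, 4, 6, 8, 9, 12, 13, 16, 18}; the non-residues are the remaining 11 nonzero classes.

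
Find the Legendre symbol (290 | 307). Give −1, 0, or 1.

Pull out 2: since 307 ≡ 3 (mod 8), (2/307) = -1.
Reciprocity: 145 ≡ 1 and 307 ≡ 3 (mod 4), so (145/307) = +(307/145).
Reduce top mod 145: now compute (17/145).
Reciprocity: 17 ≡ 1 and 145 ≡ 1 (mod 4), so (17/145) = +(145/17).
Reduce top mod 17: now compute (9/17).
Reciprocity: 9 ≡ 1 and 17 ≡ 1 (mod 4), so (9/17) = +(17/9).
Reduce top mod 9: now compute (8/9).
Pull out 2^3: since 9 ≡ 1 (mod 8), (2/9) = +1, so (2/9)^3 = +1.
Reached (1/9) = 1. Collecting the sign flips along the way, the symbol is -1.

-1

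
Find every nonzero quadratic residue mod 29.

Square k = 1,…,14 (k and 29−k give the same square):
1²=1, 2²=4, 3²=9, 4²=16, 5²=25, 6²≡7, 7²≡20, 8²≡6, 9²≡23, 10²≡13, 11²≡5, 12²≡28, 13²≡24, 14²≡22 (mod 29).
So the quadratic residues mod 29 are {1, 4, 5, 6, 7, 9, 13, 16, 20, 22, 23, 24, 25, 28}.

1,4,5,6,7,9,13,16,20,22,23,24,25,28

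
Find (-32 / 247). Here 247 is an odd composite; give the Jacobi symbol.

-1

First reduce: -32 ≡ 215 (mod 247).
Reciprocity: 215 ≡ 3 and 247 ≡ 3 (mod 4), so (215/247) = −(247/215).
Reduce top mod 215: now compute (32/215).
Pull out 2^5: since 215 ≡ 7 (mod 8), (2/215) = +1, so (2/215)^5 = +1.
Reached (1/215) = 1. Collecting the sign flips along the way, the symbol is -1.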